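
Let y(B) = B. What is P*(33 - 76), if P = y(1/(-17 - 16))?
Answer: 43/33 ≈ 1.3030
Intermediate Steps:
P = -1/33 (P = 1/(-17 - 16) = 1/(-33) = -1/33 ≈ -0.030303)
P*(33 - 76) = -(33 - 76)/33 = -1/33*(-43) = 43/33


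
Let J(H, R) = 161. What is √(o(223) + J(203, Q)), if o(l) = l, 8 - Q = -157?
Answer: 8*√6 ≈ 19.596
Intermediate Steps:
Q = 165 (Q = 8 - 1*(-157) = 8 + 157 = 165)
√(o(223) + J(203, Q)) = √(223 + 161) = √384 = 8*√6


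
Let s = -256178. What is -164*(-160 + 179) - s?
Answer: 253062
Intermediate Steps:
-164*(-160 + 179) - s = -164*(-160 + 179) - 1*(-256178) = -164*19 + 256178 = -3116 + 256178 = 253062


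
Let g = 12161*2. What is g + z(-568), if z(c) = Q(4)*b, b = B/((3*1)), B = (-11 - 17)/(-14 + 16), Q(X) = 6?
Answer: 24294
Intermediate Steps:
B = -14 (B = -28/2 = -28*1/2 = -14)
b = -14/3 (b = -14/(3*1) = -14/3 ≈ -4.6667)
g = 24322
z(c) = -28 (z(c) = 6*(-14/3) = -28)
g + z(-568) = 24322 - 28 = 24294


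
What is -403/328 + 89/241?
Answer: -67931/79048 ≈ -0.85936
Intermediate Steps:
-403/328 + 89/241 = -67931/79048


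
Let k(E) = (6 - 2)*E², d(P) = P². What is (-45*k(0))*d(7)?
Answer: 0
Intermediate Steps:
k(E) = 4*E²
(-45*k(0))*d(7) = -180*0²*7² = -180*0*49 = -45*0*49 = 0*49 = 0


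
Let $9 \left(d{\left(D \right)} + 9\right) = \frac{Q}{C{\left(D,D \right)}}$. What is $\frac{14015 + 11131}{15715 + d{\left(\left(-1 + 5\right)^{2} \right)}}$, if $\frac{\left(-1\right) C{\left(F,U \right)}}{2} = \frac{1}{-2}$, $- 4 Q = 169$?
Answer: $\frac{905256}{565247} \approx 1.6015$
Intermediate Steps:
$Q = - \frac{169}{4}$ ($Q = \left(- \frac{1}{4}\right) 169 = - \frac{169}{4} \approx -42.25$)
$C{\left(F,U \right)} = 1$ ($C{\left(F,U \right)} = - \frac{2}{-2} = \left(-2\right) \left(- \frac{1}{2}\right) = 1$)
$d{\left(D \right)} = - \frac{493}{36}$ ($d{\left(D \right)} = -9 + \frac{\left(- \frac{169}{4}\right) 1^{-1}}{9} = -9 + \frac{\left(- \frac{169}{4}\right) 1}{9} = -9 + \frac{1}{9} \left(- \frac{169}{4}\right) = -9 - \frac{169}{36} = - \frac{493}{36}$)
$\frac{14015 + 11131}{15715 + d{\left(\left(-1 + 5\right)^{2} \right)}} = \frac{14015 + 11131}{15715 - \frac{493}{36}} = \frac{25146}{\frac{565247}{36}} = 25146 \cdot \frac{36}{565247} = \frac{905256}{565247}$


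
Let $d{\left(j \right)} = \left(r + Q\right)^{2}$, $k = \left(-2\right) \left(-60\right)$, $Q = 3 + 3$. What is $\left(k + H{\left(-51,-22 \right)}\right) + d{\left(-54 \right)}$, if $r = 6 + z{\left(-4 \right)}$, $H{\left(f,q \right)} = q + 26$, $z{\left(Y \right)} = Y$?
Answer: $188$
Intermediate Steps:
$Q = 6$
$H{\left(f,q \right)} = 26 + q$
$k = 120$
$r = 2$ ($r = 6 - 4 = 2$)
$d{\left(j \right)} = 64$ ($d{\left(j \right)} = \left(2 + 6\right)^{2} = 8^{2} = 64$)
$\left(k + H{\left(-51,-22 \right)}\right) + d{\left(-54 \right)} = \left(120 + \left(26 - 22\right)\right) + 64 = \left(120 + 4\right) + 64 = 124 + 64 = 188$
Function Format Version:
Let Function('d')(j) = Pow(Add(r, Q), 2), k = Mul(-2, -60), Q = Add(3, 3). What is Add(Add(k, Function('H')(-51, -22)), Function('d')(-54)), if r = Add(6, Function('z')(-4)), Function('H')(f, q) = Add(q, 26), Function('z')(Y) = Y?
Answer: 188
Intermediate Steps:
Q = 6
Function('H')(f, q) = Add(26, q)
k = 120
r = 2 (r = Add(6, -4) = 2)
Function('d')(j) = 64 (Function('d')(j) = Pow(Add(2, 6), 2) = Pow(8, 2) = 64)
Add(Add(k, Function('H')(-51, -22)), Function('d')(-54)) = Add(Add(120, Add(26, -22)), 64) = Add(Add(120, 4), 64) = Add(124, 64) = 188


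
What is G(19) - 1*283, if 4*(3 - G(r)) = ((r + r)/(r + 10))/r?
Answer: -16241/58 ≈ -280.02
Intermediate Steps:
G(r) = 3 - 1/(2*(10 + r)) (G(r) = 3 - (r + r)/(r + 10)/(4*r) = 3 - (2*r)/(10 + r)/(4*r) = 3 - 2*r/(10 + r)/(4*r) = 3 - 1/(2*(10 + r)))
G(19) - 1*283 = (59 + 6*19)/(2*(10 + 19)) - 1*283 = (1/2)*(59 + 114)/29 - 283 = (1/2)*(1/29)*173 - 283 = 173/58 - 283 = -16241/58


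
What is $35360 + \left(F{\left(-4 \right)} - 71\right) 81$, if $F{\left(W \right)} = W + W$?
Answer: $28961$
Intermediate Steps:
$F{\left(W \right)} = 2 W$
$35360 + \left(F{\left(-4 \right)} - 71\right) 81 = 35360 + \left(2 \left(-4\right) - 71\right) 81 = 35360 + \left(-8 - 71\right) 81 = 35360 - 6399 = 28961$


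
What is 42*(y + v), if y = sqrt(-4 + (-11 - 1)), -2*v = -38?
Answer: 798 + 168*I ≈ 798.0 + 168.0*I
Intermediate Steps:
v = 19 (v = -1/2*(-38) = 19)
y = 4*I (y = sqrt(-4 - 12) = sqrt(-16) = 4*I ≈ 4.0*I)
42*(y + v) = 42*(4*I + 19) = 42*(19 + 4*I) = 798 + 168*I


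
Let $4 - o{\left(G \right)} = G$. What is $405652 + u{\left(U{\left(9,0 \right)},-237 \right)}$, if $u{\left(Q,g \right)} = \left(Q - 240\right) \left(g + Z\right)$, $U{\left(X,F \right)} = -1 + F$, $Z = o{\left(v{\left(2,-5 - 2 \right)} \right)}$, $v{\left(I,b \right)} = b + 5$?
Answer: $461323$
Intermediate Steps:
$v{\left(I,b \right)} = 5 + b$
$o{\left(G \right)} = 4 - G$
$Z = 6$ ($Z = 4 - \left(5 - 7\right) = 4 - -2 = 4 + 2 = 6$)
$u{\left(Q,g \right)} = \left(-240 + Q\right) \left(6 + g\right)$ ($u{\left(Q,g \right)} = \left(Q - 240\right) \left(g + 6\right) = \left(-240 + Q\right) \left(6 + g\right)$)
$405652 + u{\left(U{\left(9,0 \right)},-237 \right)} = 405652 + \left(-1440 - -56880 + 6 \left(-1 + 0\right) + \left(-1 + 0\right) \left(-237\right)\right) = 405652 + \left(-1440 + 56880 + 6 \left(-1\right) - -237\right) = 405652 + \left(-1440 + 56880 - 6 + 237\right) = 405652 + 55671 = 461323$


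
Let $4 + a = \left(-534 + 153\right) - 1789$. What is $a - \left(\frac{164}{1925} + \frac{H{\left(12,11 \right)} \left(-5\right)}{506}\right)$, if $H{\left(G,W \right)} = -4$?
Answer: $- \frac{8750852}{4025} \approx -2174.1$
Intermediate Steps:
$a = -2174$ ($a = -4 + \left(\left(-534 + 153\right) - 1789\right) = -4 - 2170 = -2174$)
$a - \left(\frac{164}{1925} + \frac{H{\left(12,11 \right)} \left(-5\right)}{506}\right) = -2174 - \left(\frac{164}{1925} + \frac{\left(-4\right) \left(-5\right)}{506}\right) = -2174 - \left(164 \cdot \frac{1}{1925} + 20 \cdot \frac{1}{506}\right) = -2174 - \left(\frac{164}{1925} + \frac{10}{253}\right) = -2174 - \frac{502}{4025} = - \frac{8750852}{4025}$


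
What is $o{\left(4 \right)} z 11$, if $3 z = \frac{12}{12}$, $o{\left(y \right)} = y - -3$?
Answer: $\frac{77}{3} \approx 25.667$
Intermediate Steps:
$o{\left(y \right)} = 3 + y$ ($o{\left(y \right)} = y + 3 = 3 + y$)
$z = \frac{1}{3}$ ($z = \frac{12 \cdot \frac{1}{12}}{3} = \frac{1}{3} \cdot 1 = \frac{1}{3} \approx 0.33333$)
$o{\left(4 \right)} z 11 = \left(3 + 4\right) \frac{1}{3} \cdot 11 = 7 \cdot \frac{1}{3} \cdot 11 = \frac{7}{3} \cdot 11 = \frac{77}{3}$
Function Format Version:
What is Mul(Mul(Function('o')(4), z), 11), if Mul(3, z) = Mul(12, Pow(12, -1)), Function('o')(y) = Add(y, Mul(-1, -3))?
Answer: Rational(77, 3) ≈ 25.667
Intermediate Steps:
Function('o')(y) = Add(3, y) (Function('o')(y) = Add(y, 3) = Add(3, y))
z = Rational(1, 3) (z = Mul(Rational(1, 3), Mul(12, Pow(12, -1))) = Mul(Rational(1, 3), Mul(12, Rational(1, 12))) = Mul(Rational(1, 3), 1) = Rational(1, 3) ≈ 0.33333)
Mul(Mul(Function('o')(4), z), 11) = Mul(Mul(Add(3, 4), Rational(1, 3)), 11) = Mul(Mul(7, Rational(1, 3)), 11) = Mul(Rational(7, 3), 11) = Rational(77, 3)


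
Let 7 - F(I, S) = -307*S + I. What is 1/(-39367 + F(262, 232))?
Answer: 1/31602 ≈ 3.1644e-5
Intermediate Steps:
F(I, S) = 7 - I + 307*S (F(I, S) = 7 - (-307*S + I) = 7 - (I - 307*S) = 7 + (-I + 307*S) = 7 - I + 307*S)
1/(-39367 + F(262, 232)) = 1/(-39367 + (7 - 1*262 + 307*232)) = 1/(-39367 + (7 - 262 + 71224)) = 1/(-39367 + 70969) = 1/31602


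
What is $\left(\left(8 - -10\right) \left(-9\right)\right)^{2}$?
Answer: $26244$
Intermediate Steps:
$\left(\left(8 - -10\right) \left(-9\right)\right)^{2} = \left(\left(8 + 10\right) \left(-9\right)\right)^{2} = \left(18 \left(-9\right)\right)^{2} = \left(-162\right)^{2} = 26244$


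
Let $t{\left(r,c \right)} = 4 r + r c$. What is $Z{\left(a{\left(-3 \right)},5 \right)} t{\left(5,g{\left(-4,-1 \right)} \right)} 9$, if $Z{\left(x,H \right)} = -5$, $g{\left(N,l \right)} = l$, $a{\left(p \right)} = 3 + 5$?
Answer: $-675$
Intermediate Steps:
$a{\left(p \right)} = 8$
$t{\left(r,c \right)} = 4 r + c r$
$Z{\left(a{\left(-3 \right)},5 \right)} t{\left(5,g{\left(-4,-1 \right)} \right)} 9 = - 5 \cdot 5 \left(4 - 1\right) 9 = - 5 \cdot 5 \cdot 3 \cdot 9 = \left(-5\right) 15 \cdot 9 = \left(-75\right) 9 = -675$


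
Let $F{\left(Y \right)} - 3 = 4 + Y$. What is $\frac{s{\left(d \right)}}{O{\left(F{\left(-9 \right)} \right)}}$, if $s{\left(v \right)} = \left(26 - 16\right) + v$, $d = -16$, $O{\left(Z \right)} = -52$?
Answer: $\frac{3}{26} \approx 0.11538$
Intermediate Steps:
$F{\left(Y \right)} = 7 + Y$ ($F{\left(Y \right)} = 3 + \left(4 + Y\right) = 7 + Y$)
$s{\left(v \right)} = 10 + v$
$\frac{s{\left(d \right)}}{O{\left(F{\left(-9 \right)} \right)}} = \frac{10 - 16}{-52} = \left(-6\right) \left(- \frac{1}{52}\right) = \frac{3}{26}$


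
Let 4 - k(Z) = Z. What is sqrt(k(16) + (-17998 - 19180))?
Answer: I*sqrt(37190) ≈ 192.85*I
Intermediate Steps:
k(Z) = 4 - Z
sqrt(k(16) + (-17998 - 19180)) = sqrt((4 - 1*16) + (-17998 - 19180)) = sqrt((4 - 16) - 37178) = sqrt(-12 - 37178) = sqrt(-37190) = I*sqrt(37190)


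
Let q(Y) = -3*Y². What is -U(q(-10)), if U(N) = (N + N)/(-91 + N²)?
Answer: 600/89909 ≈ 0.0066734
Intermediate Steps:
U(N) = 2*N/(-91 + N²) (U(N) = (2*N)/(-91 + N²) = 2*N/(-91 + N²))
-U(q(-10)) = -2*(-3*(-10)²)/(-91 + (-3*(-10)²)²) = -2*(-3*100)/(-91 + (-3*100)²) = -2*(-300)/(-91 + (-300)²) = -2*(-300)/(-91 + 90000) = -2*(-300)/89909 = -1*(-600/89909) = 600/89909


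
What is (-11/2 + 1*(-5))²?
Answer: 441/4 ≈ 110.25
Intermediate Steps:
(-11/2 + 1*(-5))² = (-11*½ - 5)² = (-11/2 - 5)² = (-21/2)² = 441/4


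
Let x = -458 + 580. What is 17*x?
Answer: 2074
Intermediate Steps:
x = 122
17*x = 17*122 = 2074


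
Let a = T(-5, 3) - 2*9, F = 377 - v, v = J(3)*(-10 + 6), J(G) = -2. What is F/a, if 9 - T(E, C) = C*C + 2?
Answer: -369/20 ≈ -18.450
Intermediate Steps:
T(E, C) = 7 - C² (T(E, C) = 9 - (C*C + 2) = 9 - (C² + 2) = 9 - (2 + C²) = 9 + (-2 - C²) = 7 - C²)
v = 8 (v = -2*(-10 + 6) = -2*(-4) = 8)
F = 369 (F = 377 - 1*8 = 377 - 8 = 369)
a = -20 (a = (7 - 1*3²) - 2*9 = (7 - 1*9) - 18 = (7 - 9) - 18 = -2 - 18 = -20)
F/a = 369/(-20) = 369*(-1/20) = -369/20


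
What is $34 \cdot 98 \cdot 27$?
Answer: $89964$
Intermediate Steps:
$34 \cdot 98 \cdot 27 = 3332 \cdot 27 = 89964$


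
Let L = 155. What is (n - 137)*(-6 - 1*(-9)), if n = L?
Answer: 54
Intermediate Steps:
n = 155
(n - 137)*(-6 - 1*(-9)) = (155 - 137)*(-6 - 1*(-9)) = 18*(-6 + 9) = 18*3 = 54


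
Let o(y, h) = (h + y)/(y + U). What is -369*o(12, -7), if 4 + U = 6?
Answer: -1845/14 ≈ -131.79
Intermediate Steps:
U = 2 (U = -4 + 6 = 2)
o(y, h) = (h + y)/(2 + y) (o(y, h) = (h + y)/(y + 2) = (h + y)/(2 + y))
-369*o(12, -7) = -369*(-7 + 12)/(2 + 12) = -369*5/14 = -1845/14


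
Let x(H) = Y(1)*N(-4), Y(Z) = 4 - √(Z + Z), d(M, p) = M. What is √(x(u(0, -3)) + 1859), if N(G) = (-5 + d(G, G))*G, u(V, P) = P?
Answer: √(2003 - 36*√2) ≈ 44.182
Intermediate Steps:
N(G) = G*(-5 + G) (N(G) = (-5 + G)*G = G*(-5 + G))
Y(Z) = 4 - √2*√Z (Y(Z) = 4 - √(2*Z) = 4 - √2*√Z)
x(H) = 144 - 36*√2 (x(H) = (4 - √2*√1)*(-4*(-5 - 4)) = (4 - 1*√2*1)*(-4*(-9)) = (4 - √2)*36 = 144 - 36*√2)
√(x(u(0, -3)) + 1859) = √((144 - 36*√2) + 1859) = √(2003 - 36*√2)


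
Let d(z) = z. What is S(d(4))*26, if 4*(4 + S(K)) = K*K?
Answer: 0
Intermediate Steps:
S(K) = -4 + K²/4 (S(K) = -4 + (K*K)/4 = -4 + K²/4)
S(d(4))*26 = (-4 + (¼)*4²)*26 = (-4 + (¼)*16)*26 = (-4 + 4)*26 = 0*26 = 0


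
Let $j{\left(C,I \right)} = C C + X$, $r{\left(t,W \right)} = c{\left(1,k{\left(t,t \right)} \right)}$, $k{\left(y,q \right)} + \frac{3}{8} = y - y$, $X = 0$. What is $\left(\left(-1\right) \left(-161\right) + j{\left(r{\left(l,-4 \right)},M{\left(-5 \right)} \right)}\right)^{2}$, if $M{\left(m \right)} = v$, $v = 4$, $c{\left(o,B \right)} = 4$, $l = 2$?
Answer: $31329$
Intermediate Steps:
$k{\left(y,q \right)} = - \frac{3}{8}$ ($k{\left(y,q \right)} = - \frac{3}{8} + \left(y - y\right) = - \frac{3}{8} + 0 = - \frac{3}{8}$)
$r{\left(t,W \right)} = 4$
$M{\left(m \right)} = 4$
$j{\left(C,I \right)} = C^{2}$ ($j{\left(C,I \right)} = C C + 0 = C^{2} + 0 = C^{2}$)
$\left(\left(-1\right) \left(-161\right) + j{\left(r{\left(l,-4 \right)},M{\left(-5 \right)} \right)}\right)^{2} = \left(\left(-1\right) \left(-161\right) + 4^{2}\right)^{2} = \left(161 + 16\right)^{2} = 177^{2} = 31329$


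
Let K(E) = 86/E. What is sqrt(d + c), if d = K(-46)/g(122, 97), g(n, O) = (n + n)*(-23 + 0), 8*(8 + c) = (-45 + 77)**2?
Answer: sqrt(944838943)/2806 ≈ 10.954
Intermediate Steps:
c = 120 (c = -8 + (-45 + 77)**2/8 = -8 + (1/8)*32**2 = -8 + (1/8)*1024 = -8 + 128 = 120)
g(n, O) = -46*n (g(n, O) = (2*n)*(-23) = -46*n)
d = 43/129076 (d = (86/(-46))/((-46*122)) = (86*(-1/46))/(-5612) = -43/23*(-1/5612) = 43/129076 ≈ 0.00033314)
sqrt(d + c) = sqrt(43/129076 + 120) = sqrt(15489163/129076) = sqrt(944838943)/2806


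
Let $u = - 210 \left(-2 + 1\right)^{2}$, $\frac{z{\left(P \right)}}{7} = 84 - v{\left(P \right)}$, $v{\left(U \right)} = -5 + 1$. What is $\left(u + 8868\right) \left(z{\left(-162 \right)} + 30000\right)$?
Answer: $265073328$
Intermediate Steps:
$v{\left(U \right)} = -4$
$z{\left(P \right)} = 616$ ($z{\left(P \right)} = 7 \left(84 - -4\right) = 7 \left(84 + 4\right) = 7 \cdot 88 = 616$)
$u = -210$ ($u = - 210 \left(-1\right)^{2} = \left(-210\right) 1 = -210$)
$\left(u + 8868\right) \left(z{\left(-162 \right)} + 30000\right) = \left(-210 + 8868\right) \left(616 + 30000\right) = 8658 \cdot 30616 = 265073328$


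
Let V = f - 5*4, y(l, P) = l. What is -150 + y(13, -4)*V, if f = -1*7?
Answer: -501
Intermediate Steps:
f = -7
V = -27 (V = -7 - 5*4 = -7 - 20 = -27)
-150 + y(13, -4)*V = -150 + 13*(-27) = -150 - 351 = -501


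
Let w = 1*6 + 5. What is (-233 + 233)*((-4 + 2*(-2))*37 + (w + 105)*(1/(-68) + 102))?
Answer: 0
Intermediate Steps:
w = 11 (w = 6 + 5 = 11)
(-233 + 233)*((-4 + 2*(-2))*37 + (w + 105)*(1/(-68) + 102)) = (-233 + 233)*((-4 + 2*(-2))*37 + (11 + 105)*(1/(-68) + 102)) = 0*((-4 - 4)*37 + 116*(-1/68 + 102)) = 0*(-8*37 + 116*(6935/68)) = 0*(-296 + 201115/17) = 0*(196083/17) = 0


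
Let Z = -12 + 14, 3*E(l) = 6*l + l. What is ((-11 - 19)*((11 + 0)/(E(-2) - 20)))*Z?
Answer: 990/37 ≈ 26.757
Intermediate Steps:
E(l) = 7*l/3 (E(l) = (6*l + l)/3 = (7*l)/3 = 7*l/3)
Z = 2
((-11 - 19)*((11 + 0)/(E(-2) - 20)))*Z = ((-11 - 19)*((11 + 0)/((7/3)*(-2) - 20)))*2 = -330/(-14/3 - 20)*2 = -330/(-74/3)*2 = -330*(-3)/74*2 = -30*(-33/74)*2 = (495/37)*2 = 990/37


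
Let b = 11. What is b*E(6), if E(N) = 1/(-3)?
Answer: -11/3 ≈ -3.6667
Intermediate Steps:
E(N) = -⅓
b*E(6) = 11*(-⅓) = -11/3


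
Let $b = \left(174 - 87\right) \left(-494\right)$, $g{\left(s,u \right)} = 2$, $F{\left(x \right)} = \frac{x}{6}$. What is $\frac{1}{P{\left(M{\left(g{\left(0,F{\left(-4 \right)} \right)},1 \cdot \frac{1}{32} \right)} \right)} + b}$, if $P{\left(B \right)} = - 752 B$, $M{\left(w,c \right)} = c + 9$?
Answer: $- \frac{2}{99539} \approx -2.0093 \cdot 10^{-5}$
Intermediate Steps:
$F{\left(x \right)} = \frac{x}{6}$ ($F{\left(x \right)} = x \frac{1}{6} = \frac{x}{6}$)
$M{\left(w,c \right)} = 9 + c$
$b = -42978$ ($b = 87 \left(-494\right) = -42978$)
$\frac{1}{P{\left(M{\left(g{\left(0,F{\left(-4 \right)} \right)},1 \cdot \frac{1}{32} \right)} \right)} + b} = \frac{1}{- 752 \left(9 + 1 \cdot \frac{1}{32}\right) - 42978} = \frac{1}{- 752 \left(9 + \frac{1}{32}\right) - 42978} = \frac{1}{\left(-752\right) \frac{289}{32} - 42978} = \frac{1}{- \frac{13583}{2} - 42978} = \frac{1}{- \frac{99539}{2}} = - \frac{2}{99539}$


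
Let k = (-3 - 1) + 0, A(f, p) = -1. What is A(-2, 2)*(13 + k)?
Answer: -9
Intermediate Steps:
k = -4 (k = -4 + 0 = -4)
A(-2, 2)*(13 + k) = -(13 - 4) = -1*9 = -9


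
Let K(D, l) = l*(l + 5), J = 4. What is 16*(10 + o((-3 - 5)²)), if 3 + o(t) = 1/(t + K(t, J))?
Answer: 2804/25 ≈ 112.16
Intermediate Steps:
K(D, l) = l*(5 + l)
o(t) = -3 + 1/(36 + t) (o(t) = -3 + 1/(t + 4*(5 + 4)) = -3 + 1/(t + 4*9) = -3 + 1/(t + 36) = -3 + 1/(36 + t))
16*(10 + o((-3 - 5)²)) = 16*(10 + (-107 - 3*(-3 - 5)²)/(36 + (-3 - 5)²)) = 16*(10 + (-107 - 3*(-8)²)/(36 + (-8)²)) = 16*(10 + (-107 - 3*64)/(36 + 64)) = 16*(10 + (-107 - 192)/100) = 16*(10 + (1/100)*(-299)) = 16*(10 - 299/100) = 16*(701/100) = 2804/25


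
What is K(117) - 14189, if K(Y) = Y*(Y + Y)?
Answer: 13189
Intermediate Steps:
K(Y) = 2*Y² (K(Y) = Y*(2*Y) = 2*Y²)
K(117) - 14189 = 2*117² - 14189 = 2*13689 - 14189 = 27378 - 14189 = 13189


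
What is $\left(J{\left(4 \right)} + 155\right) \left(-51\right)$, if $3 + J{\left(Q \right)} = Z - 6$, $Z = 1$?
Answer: $-7497$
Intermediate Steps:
$J{\left(Q \right)} = -8$ ($J{\left(Q \right)} = -3 + \left(1 - 6\right) = -3 - 5 = -8$)
$\left(J{\left(4 \right)} + 155\right) \left(-51\right) = \left(-8 + 155\right) \left(-51\right) = 147 \left(-51\right) = -7497$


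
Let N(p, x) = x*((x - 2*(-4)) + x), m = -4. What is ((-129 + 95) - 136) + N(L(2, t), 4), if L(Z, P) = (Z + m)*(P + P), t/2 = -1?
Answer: -106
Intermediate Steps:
t = -2 (t = 2*(-1) = -2)
L(Z, P) = 2*P*(-4 + Z) (L(Z, P) = (Z - 4)*(P + P) = (-4 + Z)*(2*P) = 2*P*(-4 + Z))
N(p, x) = x*(8 + 2*x) (N(p, x) = x*((x + 8) + x) = x*((8 + x) + x) = x*(8 + 2*x))
((-129 + 95) - 136) + N(L(2, t), 4) = ((-129 + 95) - 136) + 2*4*(4 + 4) = (-34 - 136) + 2*4*8 = -170 + 64 = -106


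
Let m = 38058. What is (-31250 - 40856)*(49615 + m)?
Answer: -6321749338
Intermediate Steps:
(-31250 - 40856)*(49615 + m) = (-31250 - 40856)*(49615 + 38058) = -72106*87673 = -6321749338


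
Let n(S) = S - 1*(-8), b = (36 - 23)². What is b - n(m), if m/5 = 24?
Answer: 41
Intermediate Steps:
b = 169 (b = 13² = 169)
m = 120 (m = 5*24 = 120)
n(S) = 8 + S (n(S) = S + 8 = 8 + S)
b - n(m) = 169 - (8 + 120) = 169 - 1*128 = 169 - 128 = 41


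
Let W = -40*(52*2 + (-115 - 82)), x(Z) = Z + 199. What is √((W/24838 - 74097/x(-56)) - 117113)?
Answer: 2*I*√766517010898067/161447 ≈ 342.97*I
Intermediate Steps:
x(Z) = 199 + Z
W = 3720 (W = -40*(104 - 197) = -40*(-93) = 3720)
√((W/24838 - 74097/x(-56)) - 117113) = √((3720/24838 - 74097/(199 - 56)) - 117113) = √((3720*(1/24838) - 74097/143) - 117113) = √((1860/12419 - 74097*1/143) - 117113) = √((1860/12419 - 74097/143) - 117113) = √(-83631333/161447 - 117113) = √(-18991173844/161447) = 2*I*√766517010898067/161447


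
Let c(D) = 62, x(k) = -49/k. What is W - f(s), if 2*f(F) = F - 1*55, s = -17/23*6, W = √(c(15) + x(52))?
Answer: 1367/46 + 5*√1651/26 ≈ 37.531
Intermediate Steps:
W = 5*√1651/26 (W = √(62 - 49/52) = √(3175/52) = 5*√1651/26 ≈ 7.8139)
s = -102/23 (s = -17*1/23*6 = -17/23*6 = -102/23 ≈ -4.4348)
f(F) = -55/2 + F/2 (f(F) = (F - 1*55)/2 = (F - 55)/2 = (-55 + F)/2 = -55/2 + F/2)
W - f(s) = 5*√1651/26 - (-55/2 + (½)*(-102/23)) = 5*√1651/26 - (-55/2 - 51/23) = 5*√1651/26 - 1*(-1367/46) = 5*√1651/26 + 1367/46 = 1367/46 + 5*√1651/26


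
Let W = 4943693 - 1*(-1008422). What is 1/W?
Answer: 1/5952115 ≈ 1.6801e-7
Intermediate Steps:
W = 5952115 (W = 4943693 + 1008422 = 5952115)
1/W = 1/5952115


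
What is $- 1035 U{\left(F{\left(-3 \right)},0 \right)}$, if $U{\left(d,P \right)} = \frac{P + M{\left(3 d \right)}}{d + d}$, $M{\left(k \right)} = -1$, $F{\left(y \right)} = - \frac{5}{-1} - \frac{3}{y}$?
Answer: $\frac{345}{4} \approx 86.25$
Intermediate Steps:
$F{\left(y \right)} = 5 - \frac{3}{y}$ ($F{\left(y \right)} = \left(-5\right) \left(-1\right) - \frac{3}{y} = 5 - \frac{3}{y}$)
$U{\left(d,P \right)} = \frac{-1 + P}{2 d}$ ($U{\left(d,P \right)} = \frac{P - 1}{d + d} = \frac{-1 + P}{2 d}$)
$- 1035 U{\left(F{\left(-3 \right)},0 \right)} = - 1035 \frac{-1 + 0}{2 \left(5 - \frac{3}{-3}\right)} = - 1035 \cdot \frac{1}{2} \frac{1}{5 - -1} \left(-1\right) = - 1035 \cdot \frac{1}{2} \frac{1}{5 + 1} \left(-1\right) = - 1035 \cdot \frac{1}{2} \cdot \frac{1}{6} \left(-1\right) = \left(-1035\right) \left(- \frac{1}{12}\right) = \frac{345}{4}$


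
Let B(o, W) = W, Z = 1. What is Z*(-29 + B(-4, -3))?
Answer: -32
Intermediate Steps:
Z*(-29 + B(-4, -3)) = 1*(-29 - 3) = 1*(-32) = -32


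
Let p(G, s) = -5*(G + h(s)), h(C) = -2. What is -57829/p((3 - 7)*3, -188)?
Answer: -57829/70 ≈ -826.13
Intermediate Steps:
p(G, s) = 10 - 5*G (p(G, s) = -5*(G - 2) = -5*(-2 + G) = 10 - 5*G)
-57829/p((3 - 7)*3, -188) = -57829/(10 - 5*(3 - 7)*3) = -57829/(10 - (-20)*3) = -57829/(10 - 5*(-12)) = -57829/(10 + 60) = -57829/70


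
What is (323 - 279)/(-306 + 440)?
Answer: 22/67 ≈ 0.32836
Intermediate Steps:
(323 - 279)/(-306 + 440) = 44/134 = 44*(1/134) = 22/67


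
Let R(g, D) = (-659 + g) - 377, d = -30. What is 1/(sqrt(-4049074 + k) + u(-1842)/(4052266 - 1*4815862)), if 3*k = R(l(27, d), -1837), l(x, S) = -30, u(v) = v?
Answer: 39070662/65587127882326825 - 43191026016*I*sqrt(569451)/65587127882326825 ≈ 5.9571e-10 - 0.00049694*I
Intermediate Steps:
R(g, D) = -1036 + g
k = -1066/3 (k = (-1036 - 30)/3 = (1/3)*(-1066) = -1066/3 ≈ -355.33)
1/(sqrt(-4049074 + k) + u(-1842)/(4052266 - 1*4815862)) = 1/(sqrt(-4049074 - 1066/3) - 1842/(4052266 - 1*4815862)) = 1/(sqrt(-12148288/3) - 1842/(4052266 - 4815862)) = 1/(8*I*sqrt(569451)/3 - 1842/(-763596)) = 1/(8*I*sqrt(569451)/3 - 1842*(-1/763596)) = 1/(8*I*sqrt(569451)/3 + 307/127266) = 1/(307/127266 + 8*I*sqrt(569451)/3)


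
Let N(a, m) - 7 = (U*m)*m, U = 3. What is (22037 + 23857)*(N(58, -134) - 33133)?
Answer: 951933348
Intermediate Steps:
N(a, m) = 7 + 3*m² (N(a, m) = 7 + (3*m)*m = 7 + 3*m²)
(22037 + 23857)*(N(58, -134) - 33133) = (22037 + 23857)*((7 + 3*(-134)²) - 33133) = 45894*((7 + 3*17956) - 33133) = 45894*((7 + 53868) - 33133) = 45894*(53875 - 33133) = 45894*20742 = 951933348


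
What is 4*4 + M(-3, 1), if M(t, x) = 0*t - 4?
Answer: 12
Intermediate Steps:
M(t, x) = -4 (M(t, x) = 0 - 4 = -4)
4*4 + M(-3, 1) = 4*4 - 4 = 16 - 4 = 12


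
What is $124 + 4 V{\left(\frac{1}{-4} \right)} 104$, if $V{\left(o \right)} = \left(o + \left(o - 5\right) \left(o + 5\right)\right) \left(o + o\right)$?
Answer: $5363$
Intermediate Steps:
$V{\left(o \right)} = 2 o \left(o + \left(-5 + o\right) \left(5 + o\right)\right)$ ($V{\left(o \right)} = \left(o + \left(-5 + o\right) \left(5 + o\right)\right) 2 o = 2 o \left(o + \left(-5 + o\right) \left(5 + o\right)\right)$)
$124 + 4 V{\left(\frac{1}{-4} \right)} 104 = 124 + 4 \frac{2 \left(-25 + \frac{1}{-4} + \left(\frac{1}{-4}\right)^{2}\right)}{-4} \cdot 104 = 124 + 4 \cdot 2 \left(- \frac{1}{4}\right) \left(-25 - \frac{1}{4} + \left(- \frac{1}{4}\right)^{2}\right) 104 = 124 + 4 \cdot 2 \left(- \frac{1}{4}\right) \left(-25 - \frac{1}{4} + \frac{1}{16}\right) 104 = 124 + 4 \cdot 2 \left(- \frac{1}{4}\right) \left(- \frac{403}{16}\right) 104 = 124 + 4 \cdot \frac{403}{32} \cdot 104 = 124 + \frac{403}{8} \cdot 104 = 124 + 5239 = 5363$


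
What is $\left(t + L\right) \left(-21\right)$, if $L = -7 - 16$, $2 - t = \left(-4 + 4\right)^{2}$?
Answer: $441$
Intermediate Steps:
$t = 2$ ($t = 2 - \left(-4 + 4\right)^{2} = 2 - 0^{2} = 2 - 0 = 2 + 0 = 2$)
$L = -23$
$\left(t + L\right) \left(-21\right) = \left(2 - 23\right) \left(-21\right) = \left(-21\right) \left(-21\right) = 441$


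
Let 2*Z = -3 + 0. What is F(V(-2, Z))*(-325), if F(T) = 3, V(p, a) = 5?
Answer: -975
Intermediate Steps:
Z = -3/2 (Z = (-3 + 0)/2 = (½)*(-3) = -3/2 ≈ -1.5000)
F(V(-2, Z))*(-325) = 3*(-325) = -975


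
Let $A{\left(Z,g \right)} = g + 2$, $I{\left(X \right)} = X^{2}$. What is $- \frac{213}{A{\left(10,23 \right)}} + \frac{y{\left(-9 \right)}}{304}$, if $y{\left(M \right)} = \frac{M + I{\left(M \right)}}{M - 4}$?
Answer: $- \frac{105447}{12350} \approx -8.5382$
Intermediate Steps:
$y{\left(M \right)} = \frac{M + M^{2}}{-4 + M}$ ($y{\left(M \right)} = \frac{M + M^{2}}{M - 4} = \frac{M + M^{2}}{-4 + M}$)
$A{\left(Z,g \right)} = 2 + g$
$- \frac{213}{A{\left(10,23 \right)}} + \frac{y{\left(-9 \right)}}{304} = - \frac{213}{2 + 23} + \frac{\left(-9\right) \frac{1}{-4 - 9} \left(1 - 9\right)}{304} = - \frac{213}{25} + \left(-9\right) \frac{1}{-13} \left(-8\right) \frac{1}{304} = \left(-213\right) \frac{1}{25} + \left(-9\right) \left(- \frac{1}{13}\right) \left(-8\right) \frac{1}{304} = - \frac{213}{25} - \frac{9}{494} = - \frac{105447}{12350}$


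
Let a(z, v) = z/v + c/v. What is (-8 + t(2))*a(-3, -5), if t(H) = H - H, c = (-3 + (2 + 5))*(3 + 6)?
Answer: 264/5 ≈ 52.800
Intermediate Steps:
c = 36 (c = (-3 + 7)*9 = 4*9 = 36)
t(H) = 0
a(z, v) = 36/v + z/v (a(z, v) = z/v + 36/v = 36/v + z/v)
(-8 + t(2))*a(-3, -5) = (-8 + 0)*((36 - 3)/(-5)) = -(-8)*33/5 = -8*(-33/5) = 264/5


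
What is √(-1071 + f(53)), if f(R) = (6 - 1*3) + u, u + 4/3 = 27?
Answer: I*√9381/3 ≈ 32.285*I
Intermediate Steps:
u = 77/3 (u = -4/3 + 27 = 77/3 ≈ 25.667)
f(R) = 86/3 (f(R) = (6 - 1*3) + 77/3 = (6 - 3) + 77/3 = 3 + 77/3 = 86/3)
√(-1071 + f(53)) = √(-1071 + 86/3) = √(-3127/3) = I*√9381/3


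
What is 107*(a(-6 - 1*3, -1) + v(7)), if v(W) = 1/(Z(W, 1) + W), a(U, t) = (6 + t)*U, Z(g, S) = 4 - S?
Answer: -48043/10 ≈ -4804.3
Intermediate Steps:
a(U, t) = U*(6 + t)
v(W) = 1/(3 + W) (v(W) = 1/((4 - 1*1) + W) = 1/((4 - 1) + W) = 1/(3 + W))
107*(a(-6 - 1*3, -1) + v(7)) = 107*((-6 - 1*3)*(6 - 1) + 1/(3 + 7)) = 107*((-6 - 3)*5 + 1/10) = 107*(-9*5 + ⅒) = 107*(-45 + ⅒) = 107*(-449/10) = -48043/10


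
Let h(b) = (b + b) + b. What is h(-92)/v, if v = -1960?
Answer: 69/490 ≈ 0.14082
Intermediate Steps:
h(b) = 3*b (h(b) = 2*b + b = 3*b)
h(-92)/v = (3*(-92))/(-1960) = -276*(-1/1960) = 69/490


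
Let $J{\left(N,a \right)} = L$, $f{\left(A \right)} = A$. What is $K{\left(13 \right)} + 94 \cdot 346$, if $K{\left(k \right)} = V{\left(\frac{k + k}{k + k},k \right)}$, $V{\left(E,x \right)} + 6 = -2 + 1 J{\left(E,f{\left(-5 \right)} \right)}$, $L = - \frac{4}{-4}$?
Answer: $32517$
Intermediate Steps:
$L = 1$ ($L = \left(-4\right) \left(- \frac{1}{4}\right) = 1$)
$J{\left(N,a \right)} = 1$
$V{\left(E,x \right)} = -7$ ($V{\left(E,x \right)} = -6 + \left(-2 + 1 \cdot 1\right) = -6 + \left(-2 + 1\right) = -6 - 1 = -7$)
$K{\left(k \right)} = -7$
$K{\left(13 \right)} + 94 \cdot 346 = -7 + 94 \cdot 346 = -7 + 32524 = 32517$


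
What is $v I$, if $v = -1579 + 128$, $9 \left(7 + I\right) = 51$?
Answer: $\frac{5804}{3} \approx 1934.7$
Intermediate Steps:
$I = - \frac{4}{3}$ ($I = -7 + \frac{1}{9} \cdot 51 = -7 + \frac{17}{3} = - \frac{4}{3} \approx -1.3333$)
$v = -1451$
$v I = \left(-1451\right) \left(- \frac{4}{3}\right) = \frac{5804}{3}$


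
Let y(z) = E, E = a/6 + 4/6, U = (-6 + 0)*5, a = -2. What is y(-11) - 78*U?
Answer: 7021/3 ≈ 2340.3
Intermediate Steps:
U = -30 (U = -6*5 = -30)
E = 1/3 (E = -2/6 + 4/6 = -2*1/6 + 4*(1/6) = -1/3 + 2/3 = 1/3 ≈ 0.33333)
y(z) = 1/3
y(-11) - 78*U = 1/3 - 78*(-30) = 1/3 + 2340 = 7021/3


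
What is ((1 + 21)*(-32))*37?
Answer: -26048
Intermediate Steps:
((1 + 21)*(-32))*37 = (22*(-32))*37 = -704*37 = -26048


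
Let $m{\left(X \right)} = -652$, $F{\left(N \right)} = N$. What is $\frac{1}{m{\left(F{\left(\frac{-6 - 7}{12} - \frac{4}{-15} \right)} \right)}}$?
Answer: $- \frac{1}{652} \approx -0.0015337$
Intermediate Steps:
$\frac{1}{m{\left(F{\left(\frac{-6 - 7}{12} - \frac{4}{-15} \right)} \right)}} = \frac{1}{-652} = - \frac{1}{652}$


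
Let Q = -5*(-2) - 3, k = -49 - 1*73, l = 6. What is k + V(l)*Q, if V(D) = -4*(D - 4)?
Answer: -178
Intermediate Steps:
V(D) = 16 - 4*D (V(D) = -4*(-4 + D) = 16 - 4*D)
k = -122 (k = -49 - 73 = -122)
Q = 7 (Q = 10 - 3 = 7)
k + V(l)*Q = -122 + (16 - 4*6)*7 = -122 + (16 - 24)*7 = -122 - 8*7 = -122 - 56 = -178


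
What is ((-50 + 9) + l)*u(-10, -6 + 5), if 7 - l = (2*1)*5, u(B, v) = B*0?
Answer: 0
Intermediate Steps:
u(B, v) = 0
l = -3 (l = 7 - 2*1*5 = 7 - 2*5 = 7 - 1*10 = 7 - 10 = -3)
((-50 + 9) + l)*u(-10, -6 + 5) = ((-50 + 9) - 3)*0 = (-41 - 3)*0 = -44*0 = 0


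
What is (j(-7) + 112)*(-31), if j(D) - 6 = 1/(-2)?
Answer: -7285/2 ≈ -3642.5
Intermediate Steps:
j(D) = 11/2 (j(D) = 6 + 1/(-2) = 6 - ½ = 11/2)
(j(-7) + 112)*(-31) = (11/2 + 112)*(-31) = (235/2)*(-31) = -7285/2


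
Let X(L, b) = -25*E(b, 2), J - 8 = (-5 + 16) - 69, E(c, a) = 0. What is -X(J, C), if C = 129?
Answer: 0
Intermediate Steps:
J = -50 (J = 8 + ((-5 + 16) - 69) = 8 + (11 - 69) = 8 - 58 = -50)
X(L, b) = 0 (X(L, b) = -25*0 = 0)
-X(J, C) = -1*0 = 0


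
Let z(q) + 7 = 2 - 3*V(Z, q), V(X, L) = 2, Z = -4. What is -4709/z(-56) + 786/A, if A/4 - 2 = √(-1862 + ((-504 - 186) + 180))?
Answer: 339179/792 - 131*I*√593/792 ≈ 428.26 - 4.0279*I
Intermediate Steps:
A = 8 + 8*I*√593 (A = 8 + 4*√(-1862 + ((-504 - 186) + 180)) = 8 + 4*√(-1862 + (-690 + 180)) = 8 + 4*√(-1862 - 510) = 8 + 4*√(-2372) = 8 + 4*(2*I*√593) = 8 + 8*I*√593 ≈ 8.0 + 194.81*I)
z(q) = -11 (z(q) = -7 + (2 - 3*2) = -7 + (2 - 6) = -7 - 4 = -11)
-4709/z(-56) + 786/A = -4709/(-11) + 786/(8 + 8*I*√593) = -4709*(-1/11) + 786/(8 + 8*I*√593) = 4709/11 + 786/(8 + 8*I*√593)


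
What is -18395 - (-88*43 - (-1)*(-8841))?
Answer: -5770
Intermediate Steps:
-18395 - (-88*43 - (-1)*(-8841)) = -18395 - (-3784 - 1*8841) = -18395 - (-3784 - 8841) = -18395 - 1*(-12625) = -18395 + 12625 = -5770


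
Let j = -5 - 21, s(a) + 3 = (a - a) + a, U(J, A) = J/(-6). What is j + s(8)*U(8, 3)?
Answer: -98/3 ≈ -32.667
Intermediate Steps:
U(J, A) = -J/6 (U(J, A) = J*(-⅙) = -J/6)
s(a) = -3 + a (s(a) = -3 + ((a - a) + a) = -3 + (0 + a) = -3 + a)
j = -26
j + s(8)*U(8, 3) = -26 + (-3 + 8)*(-⅙*8) = -26 + 5*(-4/3) = -26 - 20/3 = -98/3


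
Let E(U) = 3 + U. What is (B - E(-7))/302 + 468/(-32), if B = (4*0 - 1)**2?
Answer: -17647/1208 ≈ -14.608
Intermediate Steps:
B = 1 (B = (0 - 1)**2 = (-1)**2 = 1)
(B - E(-7))/302 + 468/(-32) = (1 - (3 - 7))/302 + 468/(-32) = (1 - 1*(-4))*(1/302) + 468*(-1/32) = (1 + 4)*(1/302) - 117/8 = 5*(1/302) - 117/8 = 5/302 - 117/8 = -17647/1208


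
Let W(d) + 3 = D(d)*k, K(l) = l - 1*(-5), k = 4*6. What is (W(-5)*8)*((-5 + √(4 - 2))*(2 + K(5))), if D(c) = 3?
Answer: -33120 + 6624*√2 ≈ -23752.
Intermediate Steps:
k = 24
K(l) = 5 + l (K(l) = l + 5 = 5 + l)
W(d) = 69 (W(d) = -3 + 3*24 = -3 + 72 = 69)
(W(-5)*8)*((-5 + √(4 - 2))*(2 + K(5))) = (69*8)*((-5 + √(4 - 2))*(2 + (5 + 5))) = 552*((-5 + √2)*(2 + 10)) = 552*((-5 + √2)*12) = 552*(-60 + 12*√2) = -33120 + 6624*√2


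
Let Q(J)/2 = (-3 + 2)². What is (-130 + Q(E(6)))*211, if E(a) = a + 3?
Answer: -27008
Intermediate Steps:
E(a) = 3 + a
Q(J) = 2 (Q(J) = 2*(-3 + 2)² = 2*(-1)² = 2*1 = 2)
(-130 + Q(E(6)))*211 = (-130 + 2)*211 = -128*211 = -27008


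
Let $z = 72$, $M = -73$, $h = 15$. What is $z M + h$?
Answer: $-5241$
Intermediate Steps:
$z M + h = 72 \left(-73\right) + 15 = -5256 + 15 = -5241$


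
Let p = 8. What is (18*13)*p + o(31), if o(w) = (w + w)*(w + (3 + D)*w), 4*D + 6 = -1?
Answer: 12393/2 ≈ 6196.5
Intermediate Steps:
D = -7/4 (D = -3/2 + (¼)*(-1) = -3/2 - ¼ = -7/4 ≈ -1.7500)
o(w) = 9*w²/2 (o(w) = (w + w)*(w + (3 - 7/4)*w) = (2*w)*(w + 5*w/4) = (2*w)*(9*w/4) = 9*w²/2)
(18*13)*p + o(31) = (18*13)*8 + (9/2)*31² = 234*8 + (9/2)*961 = 1872 + 8649/2 = 12393/2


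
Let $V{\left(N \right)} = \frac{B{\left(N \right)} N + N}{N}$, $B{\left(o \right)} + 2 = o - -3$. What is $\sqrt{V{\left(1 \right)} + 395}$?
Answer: $\sqrt{398} \approx 19.95$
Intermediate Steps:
$B{\left(o \right)} = 1 + o$ ($B{\left(o \right)} = -2 + \left(o - -3\right) = -2 + \left(o + 3\right) = -2 + \left(3 + o\right) = 1 + o$)
$V{\left(N \right)} = \frac{N + N \left(1 + N\right)}{N}$ ($V{\left(N \right)} = \frac{\left(1 + N\right) N + N}{N} = \frac{N \left(1 + N\right) + N}{N} = \frac{N + N \left(1 + N\right)}{N}$)
$\sqrt{V{\left(1 \right)} + 395} = \sqrt{\left(2 + 1\right) + 395} = \sqrt{3 + 395} = \sqrt{398}$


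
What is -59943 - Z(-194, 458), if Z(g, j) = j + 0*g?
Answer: -60401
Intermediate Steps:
Z(g, j) = j (Z(g, j) = j + 0 = j)
-59943 - Z(-194, 458) = -59943 - 1*458 = -59943 - 458 = -60401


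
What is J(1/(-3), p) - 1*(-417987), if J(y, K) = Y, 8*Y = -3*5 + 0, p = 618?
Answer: 3343881/8 ≈ 4.1799e+5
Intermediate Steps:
Y = -15/8 (Y = (-3*5 + 0)/8 = (-15 + 0)/8 = (⅛)*(-15) = -15/8 ≈ -1.8750)
J(y, K) = -15/8
J(1/(-3), p) - 1*(-417987) = -15/8 - 1*(-417987) = -15/8 + 417987 = 3343881/8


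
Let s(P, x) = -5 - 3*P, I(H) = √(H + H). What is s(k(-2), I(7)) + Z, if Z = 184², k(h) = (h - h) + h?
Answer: 33857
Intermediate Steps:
k(h) = h (k(h) = 0 + h = h)
I(H) = √2*√H (I(H) = √(2*H) = √2*√H)
Z = 33856
s(k(-2), I(7)) + Z = (-5 - 3*(-2)) + 33856 = (-5 + 6) + 33856 = 1 + 33856 = 33857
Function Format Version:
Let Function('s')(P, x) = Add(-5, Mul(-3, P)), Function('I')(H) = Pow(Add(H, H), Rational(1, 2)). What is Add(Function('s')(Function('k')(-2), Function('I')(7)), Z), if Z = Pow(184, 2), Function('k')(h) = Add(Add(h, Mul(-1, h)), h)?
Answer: 33857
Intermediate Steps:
Function('k')(h) = h (Function('k')(h) = Add(0, h) = h)
Function('I')(H) = Mul(Pow(2, Rational(1, 2)), Pow(H, Rational(1, 2))) (Function('I')(H) = Pow(Mul(2, H), Rational(1, 2)) = Mul(Pow(2, Rational(1, 2)), Pow(H, Rational(1, 2))))
Z = 33856
Add(Function('s')(Function('k')(-2), Function('I')(7)), Z) = Add(Add(-5, Mul(-3, -2)), 33856) = Add(Add(-5, 6), 33856) = Add(1, 33856) = 33857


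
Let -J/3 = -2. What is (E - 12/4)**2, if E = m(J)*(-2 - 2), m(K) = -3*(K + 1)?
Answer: 6561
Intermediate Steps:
J = 6 (J = -3*(-2) = 6)
m(K) = -3 - 3*K (m(K) = -3*(1 + K) = -3 - 3*K)
E = 84 (E = (-3 - 3*6)*(-2 - 2) = (-3 - 18)*(-4) = -21*(-4) = 84)
(E - 12/4)**2 = (84 - 12/4)**2 = (84 - 12*1/4)**2 = (84 - 3)**2 = 81**2 = 6561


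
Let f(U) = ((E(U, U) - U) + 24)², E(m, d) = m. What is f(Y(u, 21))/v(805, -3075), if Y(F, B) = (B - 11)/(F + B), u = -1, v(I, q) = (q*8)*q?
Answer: 8/1050625 ≈ 7.6145e-6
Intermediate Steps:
v(I, q) = 8*q² (v(I, q) = (8*q)*q = 8*q²)
Y(F, B) = (-11 + B)/(B + F)
f(U) = 576 (f(U) = ((U - U) + 24)² = (0 + 24)² = 24² = 576)
f(Y(u, 21))/v(805, -3075) = 576/((8*(-3075)²)) = 576/((8*9455625)) = 576/75645000 = 576*(1/75645000) = 8/1050625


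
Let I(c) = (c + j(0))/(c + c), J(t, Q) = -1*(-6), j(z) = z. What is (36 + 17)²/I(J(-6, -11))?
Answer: 5618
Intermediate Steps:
J(t, Q) = 6
I(c) = ½ (I(c) = (c + 0)/(c + c) = c/((2*c)) = c*(1/(2*c)) = ½)
(36 + 17)²/I(J(-6, -11)) = (36 + 17)²/(½) = 53²*2 = 2809*2 = 5618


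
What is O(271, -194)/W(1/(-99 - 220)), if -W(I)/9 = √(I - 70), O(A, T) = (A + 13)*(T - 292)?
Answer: -15336*I*√7123589/22331 ≈ -1833.0*I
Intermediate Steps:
O(A, T) = (-292 + T)*(13 + A) (O(A, T) = (13 + A)*(-292 + T) = (-292 + T)*(13 + A))
W(I) = -9*√(-70 + I) (W(I) = -9*√(I - 70) = -9*√(-70 + I))
O(271, -194)/W(1/(-99 - 220)) = (-3796 - 292*271 + 13*(-194) + 271*(-194))/((-9*√(-70 + 1/(-99 - 220)))) = (-3796 - 79132 - 2522 - 52574)/((-9*√(-70 + 1/(-319)))) = -138024*(-1/(9*√(-70 - 1/319))) = -138024*I*√7123589/200979 = -15336*I*√7123589/22331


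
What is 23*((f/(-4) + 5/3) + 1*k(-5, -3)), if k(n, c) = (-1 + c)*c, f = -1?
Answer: 3841/12 ≈ 320.08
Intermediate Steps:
k(n, c) = c*(-1 + c)
23*((f/(-4) + 5/3) + 1*k(-5, -3)) = 23*((-1/(-4) + 5/3) + 1*(-3*(-1 - 3))) = 23*((-1*(-¼) + 5*(⅓)) + 1*(-3*(-4))) = 23*((¼ + 5/3) + 1*12) = 23*(23/12 + 12) = 23*(167/12) = 3841/12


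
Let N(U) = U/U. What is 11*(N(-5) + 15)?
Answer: 176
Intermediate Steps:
N(U) = 1
11*(N(-5) + 15) = 11*(1 + 15) = 11*16 = 176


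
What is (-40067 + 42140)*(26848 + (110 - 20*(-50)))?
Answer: 57956934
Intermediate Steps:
(-40067 + 42140)*(26848 + (110 - 20*(-50))) = 2073*(26848 + (110 + 1000)) = 2073*(26848 + 1110) = 2073*27958 = 57956934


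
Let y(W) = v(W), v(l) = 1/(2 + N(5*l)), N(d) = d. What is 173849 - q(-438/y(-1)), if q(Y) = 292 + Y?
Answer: 172243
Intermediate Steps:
v(l) = 1/(2 + 5*l)
y(W) = 1/(2 + 5*W)
173849 - q(-438/y(-1)) = 173849 - (292 - 438/(1/(2 + 5*(-1)))) = 173849 - (292 - 438/(1/(2 - 5))) = 173849 - (292 - 438/(1/(-3))) = 173849 - (292 - 438/(-⅓)) = 173849 - (292 - 438*(-3)) = 173849 - (292 + 1314) = 173849 - 1*1606 = 173849 - 1606 = 172243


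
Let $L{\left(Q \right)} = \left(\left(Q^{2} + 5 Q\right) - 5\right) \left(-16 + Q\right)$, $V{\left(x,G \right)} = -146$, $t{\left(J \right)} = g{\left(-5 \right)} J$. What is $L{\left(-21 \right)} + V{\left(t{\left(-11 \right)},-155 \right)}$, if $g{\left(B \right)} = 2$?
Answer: $-12393$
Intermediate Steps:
$t{\left(J \right)} = 2 J$
$L{\left(Q \right)} = \left(-16 + Q\right) \left(-5 + Q^{2} + 5 Q\right)$ ($L{\left(Q \right)} = \left(-5 + Q^{2} + 5 Q\right) \left(-16 + Q\right) = \left(-16 + Q\right) \left(-5 + Q^{2} + 5 Q\right)$)
$L{\left(-21 \right)} + V{\left(t{\left(-11 \right)},-155 \right)} = \left(80 + \left(-21\right)^{3} - -1785 - 11 \left(-21\right)^{2}\right) - 146 = \left(80 - 9261 + 1785 - 4851\right) - 146 = -12247 - 146 = -12393$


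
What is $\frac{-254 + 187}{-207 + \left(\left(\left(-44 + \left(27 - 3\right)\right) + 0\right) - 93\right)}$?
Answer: $\frac{67}{320} \approx 0.20937$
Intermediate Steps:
$\frac{-254 + 187}{-207 + \left(\left(\left(-44 + \left(27 - 3\right)\right) + 0\right) - 93\right)} = - \frac{67}{-207 + \left(\left(\left(-44 + 24\right) + 0\right) - 93\right)} = - \frac{67}{-207 + \left(\left(-20 + 0\right) - 93\right)} = - \frac{67}{-207 - 113} = - \frac{67}{-320} = \left(-67\right) \left(- \frac{1}{320}\right) = \frac{67}{320}$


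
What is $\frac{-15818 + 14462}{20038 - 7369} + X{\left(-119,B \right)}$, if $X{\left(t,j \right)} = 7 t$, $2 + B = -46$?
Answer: $- \frac{3518211}{4223} \approx -833.11$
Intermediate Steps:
$B = -48$ ($B = -2 - 46 = -48$)
$\frac{-15818 + 14462}{20038 - 7369} + X{\left(-119,B \right)} = \frac{-15818 + 14462}{20038 - 7369} + 7 \left(-119\right) = - \frac{1356}{12669} - 833 = \left(-1356\right) \frac{1}{12669} - 833 = - \frac{452}{4223} - 833 = - \frac{3518211}{4223}$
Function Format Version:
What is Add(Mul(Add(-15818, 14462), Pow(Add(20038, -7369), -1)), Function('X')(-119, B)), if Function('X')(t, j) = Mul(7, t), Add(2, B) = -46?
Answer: Rational(-3518211, 4223) ≈ -833.11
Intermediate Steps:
B = -48 (B = Add(-2, -46) = -48)
Add(Mul(Add(-15818, 14462), Pow(Add(20038, -7369), -1)), Function('X')(-119, B)) = Add(Mul(Add(-15818, 14462), Pow(Add(20038, -7369), -1)), Mul(7, -119)) = Add(Mul(-1356, Pow(12669, -1)), -833) = Add(Mul(-1356, Rational(1, 12669)), -833) = Add(Rational(-452, 4223), -833) = Rational(-3518211, 4223)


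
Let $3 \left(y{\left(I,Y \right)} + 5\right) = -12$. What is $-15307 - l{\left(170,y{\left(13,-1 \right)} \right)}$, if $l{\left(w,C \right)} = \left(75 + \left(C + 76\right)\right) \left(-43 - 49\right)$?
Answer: $-2243$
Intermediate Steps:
$y{\left(I,Y \right)} = -9$ ($y{\left(I,Y \right)} = -5 + \frac{1}{3} \left(-12\right) = -5 - 4 = -9$)
$l{\left(w,C \right)} = -13892 - 92 C$ ($l{\left(w,C \right)} = \left(75 + \left(76 + C\right)\right) \left(-92\right) = \left(151 + C\right) \left(-92\right) = -13892 - 92 C$)
$-15307 - l{\left(170,y{\left(13,-1 \right)} \right)} = -15307 - \left(-13892 - -828\right) = -15307 - \left(-13892 + 828\right) = -15307 - -13064 = -15307 + 13064 = -2243$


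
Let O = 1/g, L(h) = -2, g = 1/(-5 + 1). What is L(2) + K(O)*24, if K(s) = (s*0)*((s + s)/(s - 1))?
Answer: -2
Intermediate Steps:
g = -1/4 (g = 1/(-4) = -1/4 ≈ -0.25000)
O = -4 (O = 1/(-1/4) = -4)
K(s) = 0 (K(s) = 0*((2*s)/(-1 + s)) = 0*(2*s/(-1 + s)) = 0)
L(2) + K(O)*24 = -2 + 0*24 = -2 + 0 = -2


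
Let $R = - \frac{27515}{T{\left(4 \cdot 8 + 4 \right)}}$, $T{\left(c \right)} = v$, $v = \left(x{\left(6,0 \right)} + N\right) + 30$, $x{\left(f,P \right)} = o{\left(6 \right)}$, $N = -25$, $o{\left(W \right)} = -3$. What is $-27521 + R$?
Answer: $- \frac{82557}{2} \approx -41279.0$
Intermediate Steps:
$x{\left(f,P \right)} = -3$
$v = 2$ ($v = \left(-3 - 25\right) + 30 = -28 + 30 = 2$)
$T{\left(c \right)} = 2$
$R = - \frac{27515}{2} \approx -13758.0$
$-27521 + R = -27521 - \frac{27515}{2} = - \frac{82557}{2}$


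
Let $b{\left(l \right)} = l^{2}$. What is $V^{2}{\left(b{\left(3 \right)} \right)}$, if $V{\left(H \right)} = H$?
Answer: $81$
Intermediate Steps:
$V^{2}{\left(b{\left(3 \right)} \right)} = \left(3^{2}\right)^{2} = 9^{2} = 81$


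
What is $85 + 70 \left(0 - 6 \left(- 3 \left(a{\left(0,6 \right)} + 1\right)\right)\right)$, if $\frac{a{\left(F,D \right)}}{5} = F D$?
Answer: $1345$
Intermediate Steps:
$a{\left(F,D \right)} = 5 D F$ ($a{\left(F,D \right)} = 5 F D = 5 D F$)
$85 + 70 \left(0 - 6 \left(- 3 \left(a{\left(0,6 \right)} + 1\right)\right)\right) = 85 + 70 \left(0 - 6 \left(- 3 \left(5 \cdot 6 \cdot 0 + 1\right)\right)\right) = 85 + 70 \left(0 - 6 \left(- 3 \left(0 + 1\right)\right)\right) = 85 + 70 \left(0 - 6 \left(\left(-3\right) 1\right)\right) = 85 + 70 \left(0 - -18\right) = 85 + 70 \left(0 + 18\right) = 85 + 70 \cdot 18 = 85 + 1260 = 1345$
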